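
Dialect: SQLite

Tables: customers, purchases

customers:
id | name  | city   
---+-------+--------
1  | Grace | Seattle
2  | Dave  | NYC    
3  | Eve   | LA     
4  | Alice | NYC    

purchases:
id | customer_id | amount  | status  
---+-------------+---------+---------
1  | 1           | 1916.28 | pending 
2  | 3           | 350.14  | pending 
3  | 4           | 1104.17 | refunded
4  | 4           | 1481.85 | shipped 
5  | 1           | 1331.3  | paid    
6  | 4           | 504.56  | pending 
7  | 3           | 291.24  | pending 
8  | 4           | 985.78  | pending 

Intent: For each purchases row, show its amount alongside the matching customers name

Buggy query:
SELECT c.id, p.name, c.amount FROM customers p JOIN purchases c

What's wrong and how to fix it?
Bug: JOIN with no ON clause produces a cartesian product; every purchases row pairs with every customers row

Fix: Add ON c.customer_id = p.id to the JOIN

Corrected query:
SELECT c.id, p.name, c.amount FROM customers p JOIN purchases c ON c.customer_id = p.id

Result:
id | name  | amount 
---+-------+--------
1  | Grace | 1916.28
2  | Eve   | 350.14 
3  | Alice | 1104.17
4  | Alice | 1481.85
5  | Grace | 1331.3 
6  | Alice | 504.56 
7  | Eve   | 291.24 
8  | Alice | 985.78 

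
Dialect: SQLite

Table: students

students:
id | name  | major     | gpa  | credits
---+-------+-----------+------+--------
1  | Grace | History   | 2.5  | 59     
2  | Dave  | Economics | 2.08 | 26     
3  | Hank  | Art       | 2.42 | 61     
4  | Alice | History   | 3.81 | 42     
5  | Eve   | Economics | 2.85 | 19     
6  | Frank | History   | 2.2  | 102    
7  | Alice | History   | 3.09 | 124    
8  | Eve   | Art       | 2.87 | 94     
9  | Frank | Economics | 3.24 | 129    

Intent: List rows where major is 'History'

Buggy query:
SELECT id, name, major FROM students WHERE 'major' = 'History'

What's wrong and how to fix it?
Bug: Single quotes denote string literals in SQL; the column name is being compared as a constant string

Fix: Reference the column as major without single quotes

Corrected query:
SELECT id, name, major FROM students WHERE major = 'History'

Result:
id | name  | major  
---+-------+--------
1  | Grace | History
4  | Alice | History
6  | Frank | History
7  | Alice | History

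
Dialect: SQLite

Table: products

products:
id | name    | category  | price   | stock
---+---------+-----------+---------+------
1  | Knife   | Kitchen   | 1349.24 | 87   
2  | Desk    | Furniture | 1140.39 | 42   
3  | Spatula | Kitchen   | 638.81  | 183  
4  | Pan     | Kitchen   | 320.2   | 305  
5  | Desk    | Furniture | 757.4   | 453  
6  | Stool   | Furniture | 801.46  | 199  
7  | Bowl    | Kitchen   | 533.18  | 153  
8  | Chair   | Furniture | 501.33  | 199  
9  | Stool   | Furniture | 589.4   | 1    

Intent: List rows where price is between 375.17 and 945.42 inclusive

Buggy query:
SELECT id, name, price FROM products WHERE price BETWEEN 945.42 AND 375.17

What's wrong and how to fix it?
Bug: BETWEEN expects the lower bound first; with 945.42 AND 375.17 the range is empty

Fix: Swap the bounds so the smaller value comes first

Corrected query:
SELECT id, name, price FROM products WHERE price BETWEEN 375.17 AND 945.42

Result:
id | name    | price 
---+---------+-------
3  | Spatula | 638.81
5  | Desk    | 757.4 
6  | Stool   | 801.46
7  | Bowl    | 533.18
8  | Chair   | 501.33
9  | Stool   | 589.4 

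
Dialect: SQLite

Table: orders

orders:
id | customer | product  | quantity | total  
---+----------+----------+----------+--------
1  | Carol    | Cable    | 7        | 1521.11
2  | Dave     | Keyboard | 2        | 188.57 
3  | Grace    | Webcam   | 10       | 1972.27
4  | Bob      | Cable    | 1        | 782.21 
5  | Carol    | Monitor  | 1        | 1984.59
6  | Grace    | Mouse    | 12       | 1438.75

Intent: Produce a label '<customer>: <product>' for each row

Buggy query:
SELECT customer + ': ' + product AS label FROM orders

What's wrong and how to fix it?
Bug: '+' is numeric addition; on text columns SQLite converts them to 0 instead of concatenating

Fix: Replace + with || to concatenate text

Corrected query:
SELECT customer || ': ' || product AS label FROM orders

Result:
label         
--------------
Carol: Cable  
Dave: Keyboard
Grace: Webcam 
Bob: Cable    
Carol: Monitor
Grace: Mouse  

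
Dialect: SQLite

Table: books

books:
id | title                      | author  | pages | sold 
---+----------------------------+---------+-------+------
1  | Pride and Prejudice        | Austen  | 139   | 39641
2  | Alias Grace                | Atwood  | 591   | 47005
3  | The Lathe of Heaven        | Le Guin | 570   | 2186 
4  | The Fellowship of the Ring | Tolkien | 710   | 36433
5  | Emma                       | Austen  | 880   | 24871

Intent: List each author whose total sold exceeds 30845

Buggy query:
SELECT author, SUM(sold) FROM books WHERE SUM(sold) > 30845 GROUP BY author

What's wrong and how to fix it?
Bug: SUM(sold) is an aggregate, but WHERE filters rows before aggregation

Fix: Use HAVING (which filters groups after aggregation) instead of WHERE

Corrected query:
SELECT author, SUM(sold) FROM books GROUP BY author HAVING SUM(sold) > 30845

Result:
author  | SUM(sold)
--------+----------
Atwood  | 47005    
Austen  | 64512    
Tolkien | 36433    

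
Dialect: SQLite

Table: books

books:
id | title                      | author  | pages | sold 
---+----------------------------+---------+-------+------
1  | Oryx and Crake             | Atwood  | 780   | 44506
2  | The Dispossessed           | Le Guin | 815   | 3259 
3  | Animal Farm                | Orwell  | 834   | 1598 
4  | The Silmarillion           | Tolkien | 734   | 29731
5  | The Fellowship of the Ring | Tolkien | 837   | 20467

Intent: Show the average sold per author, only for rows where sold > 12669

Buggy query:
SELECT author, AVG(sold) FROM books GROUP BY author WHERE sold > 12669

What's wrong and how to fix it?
Bug: Row-level WHERE must come before GROUP BY in the clause order

Fix: Move the WHERE clause before GROUP BY

Corrected query:
SELECT author, AVG(sold) FROM books WHERE sold > 12669 GROUP BY author

Result:
author  | AVG(sold)
--------+----------
Atwood  | 44506    
Tolkien | 25099    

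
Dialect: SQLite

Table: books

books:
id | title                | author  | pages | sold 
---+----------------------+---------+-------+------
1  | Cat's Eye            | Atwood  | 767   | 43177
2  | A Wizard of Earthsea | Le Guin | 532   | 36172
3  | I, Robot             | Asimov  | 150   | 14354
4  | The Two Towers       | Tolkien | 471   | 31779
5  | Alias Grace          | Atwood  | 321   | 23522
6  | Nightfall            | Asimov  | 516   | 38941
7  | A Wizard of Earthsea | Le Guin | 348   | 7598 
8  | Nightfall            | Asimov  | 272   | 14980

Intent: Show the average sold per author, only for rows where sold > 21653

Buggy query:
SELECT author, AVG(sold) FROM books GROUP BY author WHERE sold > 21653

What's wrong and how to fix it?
Bug: Row-level WHERE must come before GROUP BY in the clause order

Fix: Move the WHERE clause before GROUP BY

Corrected query:
SELECT author, AVG(sold) FROM books WHERE sold > 21653 GROUP BY author

Result:
author  | AVG(sold)
--------+----------
Asimov  | 38941    
Atwood  | 33349.5  
Le Guin | 36172    
Tolkien | 31779    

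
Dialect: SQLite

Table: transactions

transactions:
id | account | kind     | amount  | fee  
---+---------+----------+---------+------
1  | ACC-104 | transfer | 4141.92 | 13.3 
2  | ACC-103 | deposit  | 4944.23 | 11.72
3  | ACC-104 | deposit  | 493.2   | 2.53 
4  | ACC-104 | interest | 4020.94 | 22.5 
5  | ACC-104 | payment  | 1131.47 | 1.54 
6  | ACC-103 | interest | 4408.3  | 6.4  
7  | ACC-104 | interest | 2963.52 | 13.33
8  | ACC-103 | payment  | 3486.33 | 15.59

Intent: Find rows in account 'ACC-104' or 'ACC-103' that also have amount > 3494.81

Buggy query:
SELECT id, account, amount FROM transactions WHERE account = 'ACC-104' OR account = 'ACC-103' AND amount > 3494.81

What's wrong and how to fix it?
Bug: AND binds tighter than OR, so this parses as account = 'ACC-104' OR (account = 'ACC-103' AND amount > 3494.81)

Fix: Add parentheses around the OR so the AND applies to both alternatives

Corrected query:
SELECT id, account, amount FROM transactions WHERE (account = 'ACC-104' OR account = 'ACC-103') AND amount > 3494.81

Result:
id | account | amount 
---+---------+--------
1  | ACC-104 | 4141.92
2  | ACC-103 | 4944.23
4  | ACC-104 | 4020.94
6  | ACC-103 | 4408.3 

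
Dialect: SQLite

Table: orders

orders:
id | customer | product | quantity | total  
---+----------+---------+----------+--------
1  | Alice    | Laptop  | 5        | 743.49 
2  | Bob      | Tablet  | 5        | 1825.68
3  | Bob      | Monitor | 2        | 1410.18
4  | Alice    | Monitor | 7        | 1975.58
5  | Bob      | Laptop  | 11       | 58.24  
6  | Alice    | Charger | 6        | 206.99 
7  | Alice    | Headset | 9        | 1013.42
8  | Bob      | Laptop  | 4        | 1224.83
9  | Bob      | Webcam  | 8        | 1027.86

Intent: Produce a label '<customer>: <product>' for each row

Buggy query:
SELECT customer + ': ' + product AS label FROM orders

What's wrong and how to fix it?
Bug: SQLite uses || for string concatenation; + coerces text to numbers (yielding 0)

Fix: Use the || operator for string concatenation

Corrected query:
SELECT customer || ': ' || product AS label FROM orders

Result:
label         
--------------
Alice: Laptop 
Bob: Tablet   
Bob: Monitor  
Alice: Monitor
Bob: Laptop   
Alice: Charger
Alice: Headset
Bob: Laptop   
Bob: Webcam   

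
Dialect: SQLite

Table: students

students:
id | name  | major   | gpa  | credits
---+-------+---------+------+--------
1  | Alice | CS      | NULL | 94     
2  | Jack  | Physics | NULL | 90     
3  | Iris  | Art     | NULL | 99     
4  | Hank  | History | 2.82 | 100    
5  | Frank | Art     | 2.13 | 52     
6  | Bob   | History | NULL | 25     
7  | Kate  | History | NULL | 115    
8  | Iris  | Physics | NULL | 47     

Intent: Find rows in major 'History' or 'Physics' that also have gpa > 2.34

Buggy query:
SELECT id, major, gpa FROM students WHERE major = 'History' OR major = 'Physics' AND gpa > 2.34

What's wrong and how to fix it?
Bug: AND binds tighter than OR, so this parses as major = 'History' OR (major = 'Physics' AND gpa > 2.34)

Fix: Add parentheses around the OR so the AND applies to both alternatives

Corrected query:
SELECT id, major, gpa FROM students WHERE (major = 'History' OR major = 'Physics') AND gpa > 2.34

Result:
id | major   | gpa 
---+---------+-----
4  | History | 2.82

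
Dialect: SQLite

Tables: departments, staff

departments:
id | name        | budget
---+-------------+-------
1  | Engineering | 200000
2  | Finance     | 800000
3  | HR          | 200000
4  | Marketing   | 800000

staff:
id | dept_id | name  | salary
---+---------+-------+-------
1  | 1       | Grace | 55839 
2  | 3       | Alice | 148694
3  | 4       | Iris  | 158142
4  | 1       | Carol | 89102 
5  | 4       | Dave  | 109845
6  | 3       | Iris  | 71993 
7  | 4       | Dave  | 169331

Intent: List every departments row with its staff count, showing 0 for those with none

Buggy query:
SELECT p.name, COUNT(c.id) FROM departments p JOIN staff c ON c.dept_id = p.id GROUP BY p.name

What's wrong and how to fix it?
Bug: INNER JOIN drops departments rows that have no matching staff rows

Fix: Switch to LEFT JOIN to retain unmatched parent rows

Corrected query:
SELECT p.name, COUNT(c.id) FROM departments p LEFT JOIN staff c ON c.dept_id = p.id GROUP BY p.name

Result:
name        | COUNT(c.id)
------------+------------
Engineering | 2          
Finance     | 0          
HR          | 2          
Marketing   | 3          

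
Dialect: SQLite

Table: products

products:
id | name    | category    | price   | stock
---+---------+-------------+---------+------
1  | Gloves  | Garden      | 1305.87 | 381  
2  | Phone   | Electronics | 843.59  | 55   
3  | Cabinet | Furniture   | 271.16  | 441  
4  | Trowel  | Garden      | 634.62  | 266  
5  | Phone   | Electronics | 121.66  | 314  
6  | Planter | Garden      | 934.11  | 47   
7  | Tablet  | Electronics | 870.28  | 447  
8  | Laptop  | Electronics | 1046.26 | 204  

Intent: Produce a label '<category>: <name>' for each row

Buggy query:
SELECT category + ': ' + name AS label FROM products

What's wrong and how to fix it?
Bug: '+' is numeric addition; on text columns SQLite converts them to 0 instead of concatenating

Fix: Use the || operator for string concatenation

Corrected query:
SELECT category || ': ' || name AS label FROM products

Result:
label              
-------------------
Garden: Gloves     
Electronics: Phone 
Furniture: Cabinet 
Garden: Trowel     
Electronics: Phone 
Garden: Planter    
Electronics: Tablet
Electronics: Laptop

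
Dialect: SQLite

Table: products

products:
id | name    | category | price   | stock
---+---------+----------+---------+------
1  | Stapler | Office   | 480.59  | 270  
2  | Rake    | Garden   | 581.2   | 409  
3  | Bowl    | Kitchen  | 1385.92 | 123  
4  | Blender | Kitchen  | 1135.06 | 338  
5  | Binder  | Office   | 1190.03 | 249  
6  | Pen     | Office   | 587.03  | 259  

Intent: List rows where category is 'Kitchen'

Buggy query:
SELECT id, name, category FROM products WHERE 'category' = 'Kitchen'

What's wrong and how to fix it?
Bug: Single quotes denote string literals in SQL; the column name is being compared as a constant string

Fix: Remove the quotes around the column name (or use double quotes for an identifier)

Corrected query:
SELECT id, name, category FROM products WHERE category = 'Kitchen'

Result:
id | name    | category
---+---------+---------
3  | Bowl    | Kitchen 
4  | Blender | Kitchen 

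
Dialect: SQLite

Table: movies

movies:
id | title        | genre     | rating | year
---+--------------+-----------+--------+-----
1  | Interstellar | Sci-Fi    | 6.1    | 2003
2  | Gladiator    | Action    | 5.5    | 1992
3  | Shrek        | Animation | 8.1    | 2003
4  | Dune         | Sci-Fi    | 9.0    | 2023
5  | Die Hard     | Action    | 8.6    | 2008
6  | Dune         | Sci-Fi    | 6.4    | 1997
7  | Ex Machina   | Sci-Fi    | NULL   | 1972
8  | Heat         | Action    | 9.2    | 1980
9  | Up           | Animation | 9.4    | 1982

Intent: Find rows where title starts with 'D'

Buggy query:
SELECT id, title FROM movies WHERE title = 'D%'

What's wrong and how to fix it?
Bug: '=' compares the literal string including the % character; pattern matching needs LIKE

Fix: Use LIKE for wildcard pattern matching

Corrected query:
SELECT id, title FROM movies WHERE title LIKE 'D%'

Result:
id | title   
---+---------
4  | Dune    
5  | Die Hard
6  | Dune    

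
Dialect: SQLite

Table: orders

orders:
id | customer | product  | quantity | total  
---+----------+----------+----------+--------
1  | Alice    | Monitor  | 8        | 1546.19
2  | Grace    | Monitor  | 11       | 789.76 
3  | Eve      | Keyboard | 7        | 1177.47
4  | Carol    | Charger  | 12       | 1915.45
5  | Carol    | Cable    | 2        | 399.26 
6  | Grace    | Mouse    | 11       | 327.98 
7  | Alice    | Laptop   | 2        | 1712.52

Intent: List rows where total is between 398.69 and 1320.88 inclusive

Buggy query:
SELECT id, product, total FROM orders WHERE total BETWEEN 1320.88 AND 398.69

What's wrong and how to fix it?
Bug: The bounds are reversed; BETWEEN a AND b requires a <= b to match anything

Fix: Swap the bounds so the smaller value comes first

Corrected query:
SELECT id, product, total FROM orders WHERE total BETWEEN 398.69 AND 1320.88

Result:
id | product  | total  
---+----------+--------
2  | Monitor  | 789.76 
3  | Keyboard | 1177.47
5  | Cable    | 399.26 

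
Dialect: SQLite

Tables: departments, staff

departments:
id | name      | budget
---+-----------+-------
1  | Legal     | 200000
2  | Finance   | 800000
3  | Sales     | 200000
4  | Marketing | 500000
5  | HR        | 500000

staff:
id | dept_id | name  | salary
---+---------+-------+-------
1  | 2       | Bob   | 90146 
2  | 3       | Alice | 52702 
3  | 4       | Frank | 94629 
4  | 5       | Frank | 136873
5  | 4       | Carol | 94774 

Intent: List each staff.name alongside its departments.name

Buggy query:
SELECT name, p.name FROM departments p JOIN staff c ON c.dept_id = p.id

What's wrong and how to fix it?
Bug: 'name' exists in both joined tables, so the database can't tell which one is meant

Fix: Prefix ambiguous columns with the table alias

Corrected query:
SELECT c.name, p.name FROM departments p JOIN staff c ON c.dept_id = p.id

Result:
name  | name     
------+----------
Bob   | Finance  
Alice | Sales    
Frank | Marketing
Frank | HR       
Carol | Marketing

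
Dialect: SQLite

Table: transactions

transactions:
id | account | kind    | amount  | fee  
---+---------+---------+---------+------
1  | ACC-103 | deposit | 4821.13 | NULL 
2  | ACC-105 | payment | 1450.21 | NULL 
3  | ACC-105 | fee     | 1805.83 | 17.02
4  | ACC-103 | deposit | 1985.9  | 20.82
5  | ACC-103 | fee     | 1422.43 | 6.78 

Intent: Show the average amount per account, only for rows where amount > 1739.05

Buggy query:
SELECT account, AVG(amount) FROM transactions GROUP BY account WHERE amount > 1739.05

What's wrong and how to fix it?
Bug: Row-level WHERE must come before GROUP BY in the clause order

Fix: Move the WHERE clause before GROUP BY

Corrected query:
SELECT account, AVG(amount) FROM transactions WHERE amount > 1739.05 GROUP BY account

Result:
account | AVG(amount)
--------+------------
ACC-103 | 3403.515   
ACC-105 | 1805.83    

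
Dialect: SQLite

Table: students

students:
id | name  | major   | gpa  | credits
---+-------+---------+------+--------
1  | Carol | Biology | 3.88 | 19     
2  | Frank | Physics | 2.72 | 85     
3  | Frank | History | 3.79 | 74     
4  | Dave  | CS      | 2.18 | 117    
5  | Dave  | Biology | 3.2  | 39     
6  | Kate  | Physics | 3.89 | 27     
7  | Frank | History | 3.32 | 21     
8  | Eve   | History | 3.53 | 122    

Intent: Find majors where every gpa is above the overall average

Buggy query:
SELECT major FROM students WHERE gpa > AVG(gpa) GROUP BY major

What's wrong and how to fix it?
Bug: WHERE evaluates per row before aggregation, so AVG() is unavailable

Fix: Use a subquery for AVG and a HAVING MIN(...) filter so the condition holds for every row in the group

Corrected query:
SELECT major FROM students GROUP BY major HAVING MIN(gpa) > (SELECT AVG(gpa) FROM students)

Result:
major  
-------
History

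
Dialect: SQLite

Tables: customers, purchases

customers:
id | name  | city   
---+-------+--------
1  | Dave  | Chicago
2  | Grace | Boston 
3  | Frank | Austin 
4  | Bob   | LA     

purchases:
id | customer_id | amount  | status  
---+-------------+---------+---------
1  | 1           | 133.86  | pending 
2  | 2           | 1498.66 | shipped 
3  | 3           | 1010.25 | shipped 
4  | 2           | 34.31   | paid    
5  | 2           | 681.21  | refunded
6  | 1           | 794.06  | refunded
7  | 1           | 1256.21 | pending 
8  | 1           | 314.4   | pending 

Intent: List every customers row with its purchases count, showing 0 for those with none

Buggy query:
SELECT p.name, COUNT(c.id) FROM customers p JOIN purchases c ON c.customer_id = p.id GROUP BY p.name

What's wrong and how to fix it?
Bug: INNER JOIN drops customers rows that have no matching purchases rows

Fix: Switch to LEFT JOIN to retain unmatched parent rows

Corrected query:
SELECT p.name, COUNT(c.id) FROM customers p LEFT JOIN purchases c ON c.customer_id = p.id GROUP BY p.name

Result:
name  | COUNT(c.id)
------+------------
Bob   | 0          
Dave  | 4          
Frank | 1          
Grace | 3          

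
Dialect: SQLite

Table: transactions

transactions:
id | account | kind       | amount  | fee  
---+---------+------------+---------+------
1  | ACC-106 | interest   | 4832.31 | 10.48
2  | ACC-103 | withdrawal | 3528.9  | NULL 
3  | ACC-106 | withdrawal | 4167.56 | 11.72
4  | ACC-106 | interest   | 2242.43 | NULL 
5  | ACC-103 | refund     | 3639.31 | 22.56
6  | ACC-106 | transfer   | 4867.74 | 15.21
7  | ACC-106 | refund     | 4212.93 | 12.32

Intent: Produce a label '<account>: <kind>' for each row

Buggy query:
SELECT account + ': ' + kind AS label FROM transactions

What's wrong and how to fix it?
Bug: SQLite uses || for string concatenation; + coerces text to numbers (yielding 0)

Fix: Replace + with || to concatenate text

Corrected query:
SELECT account || ': ' || kind AS label FROM transactions

Result:
label              
-------------------
ACC-106: interest  
ACC-103: withdrawal
ACC-106: withdrawal
ACC-106: interest  
ACC-103: refund    
ACC-106: transfer  
ACC-106: refund    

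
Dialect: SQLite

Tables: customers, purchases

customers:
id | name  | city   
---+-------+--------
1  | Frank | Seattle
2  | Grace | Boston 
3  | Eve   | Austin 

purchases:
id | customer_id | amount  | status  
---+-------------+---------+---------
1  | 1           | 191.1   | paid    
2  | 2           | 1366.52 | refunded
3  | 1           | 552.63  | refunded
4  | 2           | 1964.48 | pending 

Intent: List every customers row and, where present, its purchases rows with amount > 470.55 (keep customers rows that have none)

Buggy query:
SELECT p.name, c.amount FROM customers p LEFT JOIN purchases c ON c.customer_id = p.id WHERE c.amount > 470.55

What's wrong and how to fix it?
Bug: A WHERE condition on the right-hand table after LEFT JOIN drops unmatched parents

Fix: Move the right-table condition into the ON clause so unmatched parents are kept

Corrected query:
SELECT p.name, c.amount FROM customers p LEFT JOIN purchases c ON c.customer_id = p.id AND c.amount > 470.55

Result:
name  | amount 
------+--------
Frank | 552.63 
Grace | 1366.52
Grace | 1964.48
Eve   | NULL   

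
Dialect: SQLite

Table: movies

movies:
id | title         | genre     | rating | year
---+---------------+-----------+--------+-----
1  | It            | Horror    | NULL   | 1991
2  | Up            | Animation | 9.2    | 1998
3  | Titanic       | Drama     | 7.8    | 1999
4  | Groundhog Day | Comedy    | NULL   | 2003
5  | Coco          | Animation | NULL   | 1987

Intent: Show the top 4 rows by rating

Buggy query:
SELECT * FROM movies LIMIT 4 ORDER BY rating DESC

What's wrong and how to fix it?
Bug: ORDER BY cannot follow LIMIT; LIMIT is the final clause

Fix: Swap the clauses: ORDER BY first, then LIMIT

Corrected query:
SELECT * FROM movies ORDER BY rating DESC LIMIT 4

Result:
id | title         | genre     | rating | year
---+---------------+-----------+--------+-----
2  | Up            | Animation | 9.2    | 1998
3  | Titanic       | Drama     | 7.8    | 1999
1  | It            | Horror    | NULL   | 1991
4  | Groundhog Day | Comedy    | NULL   | 2003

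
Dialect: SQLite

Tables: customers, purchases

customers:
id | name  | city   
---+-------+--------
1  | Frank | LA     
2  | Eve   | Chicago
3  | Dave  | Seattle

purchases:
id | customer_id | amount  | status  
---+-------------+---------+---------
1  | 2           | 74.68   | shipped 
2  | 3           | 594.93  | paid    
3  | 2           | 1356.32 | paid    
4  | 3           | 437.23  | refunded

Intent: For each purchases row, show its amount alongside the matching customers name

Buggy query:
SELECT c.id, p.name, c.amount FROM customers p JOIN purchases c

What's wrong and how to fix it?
Bug: Missing join condition: each purchases row is matched to all customers rows instead of just its own

Fix: Specify the join condition linking the foreign key to the parent id

Corrected query:
SELECT c.id, p.name, c.amount FROM customers p JOIN purchases c ON c.customer_id = p.id

Result:
id | name | amount 
---+------+--------
1  | Eve  | 74.68  
2  | Dave | 594.93 
3  | Eve  | 1356.32
4  | Dave | 437.23 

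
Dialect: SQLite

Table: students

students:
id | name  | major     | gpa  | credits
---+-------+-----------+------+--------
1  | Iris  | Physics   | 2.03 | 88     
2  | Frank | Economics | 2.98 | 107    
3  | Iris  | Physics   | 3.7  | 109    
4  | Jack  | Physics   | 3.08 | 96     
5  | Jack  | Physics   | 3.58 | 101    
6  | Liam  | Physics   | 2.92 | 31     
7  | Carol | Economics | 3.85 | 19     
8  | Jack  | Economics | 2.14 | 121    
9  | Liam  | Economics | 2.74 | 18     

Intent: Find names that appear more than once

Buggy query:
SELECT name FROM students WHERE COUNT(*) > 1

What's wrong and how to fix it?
Bug: COUNT(*) is an aggregate and cannot be used in WHERE

Fix: Group first, then use HAVING for the count condition

Corrected query:
SELECT name FROM students GROUP BY name HAVING COUNT(*) > 1

Result:
name
----
Iris
Jack
Liam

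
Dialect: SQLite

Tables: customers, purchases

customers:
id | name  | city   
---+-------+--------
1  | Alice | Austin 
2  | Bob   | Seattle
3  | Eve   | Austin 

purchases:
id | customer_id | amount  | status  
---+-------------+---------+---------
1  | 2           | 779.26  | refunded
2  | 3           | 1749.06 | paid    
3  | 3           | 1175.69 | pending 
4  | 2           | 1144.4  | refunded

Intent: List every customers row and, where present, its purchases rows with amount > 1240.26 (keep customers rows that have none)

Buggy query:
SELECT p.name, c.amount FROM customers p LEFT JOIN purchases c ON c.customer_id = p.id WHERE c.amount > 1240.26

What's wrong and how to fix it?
Bug: A WHERE condition on the right-hand table after LEFT JOIN drops unmatched parents

Fix: Move the right-table condition into the ON clause so unmatched parents are kept

Corrected query:
SELECT p.name, c.amount FROM customers p LEFT JOIN purchases c ON c.customer_id = p.id AND c.amount > 1240.26

Result:
name  | amount 
------+--------
Alice | NULL   
Bob   | NULL   
Eve   | 1749.06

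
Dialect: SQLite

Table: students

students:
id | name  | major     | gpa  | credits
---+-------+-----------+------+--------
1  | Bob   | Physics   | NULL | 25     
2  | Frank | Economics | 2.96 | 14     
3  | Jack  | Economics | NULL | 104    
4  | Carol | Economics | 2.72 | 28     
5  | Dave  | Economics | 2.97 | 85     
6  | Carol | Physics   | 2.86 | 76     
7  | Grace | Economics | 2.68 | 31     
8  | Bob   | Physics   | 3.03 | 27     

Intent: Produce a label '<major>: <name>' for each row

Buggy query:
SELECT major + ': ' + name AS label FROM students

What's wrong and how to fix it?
Bug: '+' is numeric addition; on text columns SQLite converts them to 0 instead of concatenating

Fix: Replace + with || to concatenate text

Corrected query:
SELECT major || ': ' || name AS label FROM students

Result:
label           
----------------
Physics: Bob    
Economics: Frank
Economics: Jack 
Economics: Carol
Economics: Dave 
Physics: Carol  
Economics: Grace
Physics: Bob    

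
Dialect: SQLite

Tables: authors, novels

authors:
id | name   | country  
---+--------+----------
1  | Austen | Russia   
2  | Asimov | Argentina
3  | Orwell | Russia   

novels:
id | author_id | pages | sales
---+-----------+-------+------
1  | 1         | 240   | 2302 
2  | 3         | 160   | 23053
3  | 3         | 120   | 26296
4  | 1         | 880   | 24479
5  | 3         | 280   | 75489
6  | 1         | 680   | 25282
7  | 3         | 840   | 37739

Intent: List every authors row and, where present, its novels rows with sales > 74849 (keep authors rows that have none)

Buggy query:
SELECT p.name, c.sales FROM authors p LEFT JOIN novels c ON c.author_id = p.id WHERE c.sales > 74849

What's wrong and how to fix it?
Bug: A WHERE condition on the right-hand table after LEFT JOIN drops unmatched parents

Fix: Move the right-table condition into the ON clause so unmatched parents are kept

Corrected query:
SELECT p.name, c.sales FROM authors p LEFT JOIN novels c ON c.author_id = p.id AND c.sales > 74849

Result:
name   | sales
-------+------
Austen | NULL 
Asimov | NULL 
Orwell | 75489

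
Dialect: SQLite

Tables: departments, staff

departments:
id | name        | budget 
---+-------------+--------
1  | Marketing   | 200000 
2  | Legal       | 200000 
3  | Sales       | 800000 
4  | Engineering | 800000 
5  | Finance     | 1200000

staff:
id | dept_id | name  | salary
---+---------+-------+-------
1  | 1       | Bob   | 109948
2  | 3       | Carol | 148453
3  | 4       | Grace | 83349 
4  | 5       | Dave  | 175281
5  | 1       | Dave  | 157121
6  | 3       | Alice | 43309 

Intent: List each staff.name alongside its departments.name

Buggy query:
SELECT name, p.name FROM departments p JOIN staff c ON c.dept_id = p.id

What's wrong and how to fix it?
Bug: 'name' exists in both joined tables, so the database can't tell which one is meant

Fix: Qualify the column with its table alias (c.name)

Corrected query:
SELECT c.name, p.name FROM departments p JOIN staff c ON c.dept_id = p.id

Result:
name  | name       
------+------------
Bob   | Marketing  
Carol | Sales      
Grace | Engineering
Dave  | Finance    
Dave  | Marketing  
Alice | Sales      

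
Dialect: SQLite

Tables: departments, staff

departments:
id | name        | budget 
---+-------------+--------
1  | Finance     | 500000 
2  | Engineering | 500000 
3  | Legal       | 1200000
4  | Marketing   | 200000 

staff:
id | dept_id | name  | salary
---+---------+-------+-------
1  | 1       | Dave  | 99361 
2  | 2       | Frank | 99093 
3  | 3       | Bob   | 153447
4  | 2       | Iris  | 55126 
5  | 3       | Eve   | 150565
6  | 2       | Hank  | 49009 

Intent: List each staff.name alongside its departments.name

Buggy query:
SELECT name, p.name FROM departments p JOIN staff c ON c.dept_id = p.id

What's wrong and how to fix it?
Bug: Both tables have a 'name' column; the unqualified reference is ambiguous

Fix: Prefix ambiguous columns with the table alias

Corrected query:
SELECT c.name, p.name FROM departments p JOIN staff c ON c.dept_id = p.id

Result:
name  | name       
------+------------
Dave  | Finance    
Frank | Engineering
Bob   | Legal      
Iris  | Engineering
Eve   | Legal      
Hank  | Engineering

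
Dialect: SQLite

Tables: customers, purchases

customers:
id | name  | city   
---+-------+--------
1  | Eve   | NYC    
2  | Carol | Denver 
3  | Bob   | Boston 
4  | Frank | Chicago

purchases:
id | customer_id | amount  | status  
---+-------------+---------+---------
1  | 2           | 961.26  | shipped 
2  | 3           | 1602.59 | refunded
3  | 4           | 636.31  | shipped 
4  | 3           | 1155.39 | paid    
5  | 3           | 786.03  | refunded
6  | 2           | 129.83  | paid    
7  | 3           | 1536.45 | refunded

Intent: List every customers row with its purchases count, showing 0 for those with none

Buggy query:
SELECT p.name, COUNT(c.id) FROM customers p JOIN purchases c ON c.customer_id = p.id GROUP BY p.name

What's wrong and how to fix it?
Bug: An inner join excludes parents with zero children

Fix: Switch to LEFT JOIN to retain unmatched parent rows

Corrected query:
SELECT p.name, COUNT(c.id) FROM customers p LEFT JOIN purchases c ON c.customer_id = p.id GROUP BY p.name

Result:
name  | COUNT(c.id)
------+------------
Bob   | 4          
Carol | 2          
Eve   | 0          
Frank | 1          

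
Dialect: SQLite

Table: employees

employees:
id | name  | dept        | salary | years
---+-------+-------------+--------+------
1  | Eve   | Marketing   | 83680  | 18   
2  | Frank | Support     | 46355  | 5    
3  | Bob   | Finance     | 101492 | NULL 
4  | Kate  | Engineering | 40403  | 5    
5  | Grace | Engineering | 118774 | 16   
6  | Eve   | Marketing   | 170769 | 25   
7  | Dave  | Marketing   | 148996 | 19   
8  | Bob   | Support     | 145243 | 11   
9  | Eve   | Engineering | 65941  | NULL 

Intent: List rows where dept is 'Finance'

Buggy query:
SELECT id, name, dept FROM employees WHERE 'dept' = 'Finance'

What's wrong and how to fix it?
Bug: Single quotes denote string literals in SQL; the column name is being compared as a constant string

Fix: Reference the column as dept without single quotes

Corrected query:
SELECT id, name, dept FROM employees WHERE dept = 'Finance'

Result:
id | name | dept   
---+------+--------
3  | Bob  | Finance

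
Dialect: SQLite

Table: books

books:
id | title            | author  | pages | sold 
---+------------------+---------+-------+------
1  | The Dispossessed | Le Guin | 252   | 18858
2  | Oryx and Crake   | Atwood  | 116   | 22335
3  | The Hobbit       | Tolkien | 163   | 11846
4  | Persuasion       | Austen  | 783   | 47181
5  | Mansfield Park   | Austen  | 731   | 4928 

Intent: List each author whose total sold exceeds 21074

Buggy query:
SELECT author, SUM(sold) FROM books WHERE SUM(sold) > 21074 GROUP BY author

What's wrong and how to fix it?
Bug: SUM(sold) is an aggregate, but WHERE filters rows before aggregation

Fix: Move the aggregate condition to a HAVING clause

Corrected query:
SELECT author, SUM(sold) FROM books GROUP BY author HAVING SUM(sold) > 21074

Result:
author | SUM(sold)
-------+----------
Atwood | 22335    
Austen | 52109    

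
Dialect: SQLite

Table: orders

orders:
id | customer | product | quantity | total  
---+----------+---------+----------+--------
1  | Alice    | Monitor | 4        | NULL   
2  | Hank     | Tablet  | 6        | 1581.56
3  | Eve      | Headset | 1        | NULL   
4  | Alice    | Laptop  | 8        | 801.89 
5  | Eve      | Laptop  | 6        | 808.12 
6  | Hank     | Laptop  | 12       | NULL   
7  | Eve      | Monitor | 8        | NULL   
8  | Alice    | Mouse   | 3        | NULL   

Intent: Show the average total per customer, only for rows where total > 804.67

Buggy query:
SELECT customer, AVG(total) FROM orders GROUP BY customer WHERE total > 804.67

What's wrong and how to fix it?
Bug: WHERE cannot follow GROUP BY

Fix: Place WHERE between FROM and GROUP BY

Corrected query:
SELECT customer, AVG(total) FROM orders WHERE total > 804.67 GROUP BY customer

Result:
customer | AVG(total)
---------+-----------
Eve      | 808.12    
Hank     | 1581.56   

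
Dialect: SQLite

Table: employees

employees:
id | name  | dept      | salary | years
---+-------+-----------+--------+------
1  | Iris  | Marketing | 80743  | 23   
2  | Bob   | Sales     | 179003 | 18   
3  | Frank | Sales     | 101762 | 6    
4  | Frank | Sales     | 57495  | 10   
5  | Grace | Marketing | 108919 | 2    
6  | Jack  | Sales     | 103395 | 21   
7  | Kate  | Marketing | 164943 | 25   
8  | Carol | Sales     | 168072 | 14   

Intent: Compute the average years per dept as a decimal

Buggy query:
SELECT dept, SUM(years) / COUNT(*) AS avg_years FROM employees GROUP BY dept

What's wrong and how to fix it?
Bug: SUM(years) and COUNT(*) are both integers; the division truncates the fractional part

Fix: Cast one side to REAL so the division keeps the fractional part

Corrected query:
SELECT dept, SUM(years) * 1.0 / COUNT(*) AS avg_years FROM employees GROUP BY dept

Result:
dept      | avg_years
----------+----------
Marketing | 16.666667
Sales     | 13.8     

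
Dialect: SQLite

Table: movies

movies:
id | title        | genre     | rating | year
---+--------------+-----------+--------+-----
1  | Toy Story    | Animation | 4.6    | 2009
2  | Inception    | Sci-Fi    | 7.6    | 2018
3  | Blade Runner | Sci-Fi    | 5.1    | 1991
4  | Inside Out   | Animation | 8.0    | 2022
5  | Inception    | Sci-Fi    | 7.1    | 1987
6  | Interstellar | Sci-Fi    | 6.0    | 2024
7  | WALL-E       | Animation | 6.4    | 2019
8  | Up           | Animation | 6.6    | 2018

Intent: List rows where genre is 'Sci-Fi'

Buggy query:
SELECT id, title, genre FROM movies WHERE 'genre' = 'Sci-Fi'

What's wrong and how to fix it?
Bug: 'genre' in single quotes is a string literal, not the column; the comparison is literal-vs-literal and never true

Fix: Remove the quotes around the column name (or use double quotes for an identifier)

Corrected query:
SELECT id, title, genre FROM movies WHERE genre = 'Sci-Fi'

Result:
id | title        | genre 
---+--------------+-------
2  | Inception    | Sci-Fi
3  | Blade Runner | Sci-Fi
5  | Inception    | Sci-Fi
6  | Interstellar | Sci-Fi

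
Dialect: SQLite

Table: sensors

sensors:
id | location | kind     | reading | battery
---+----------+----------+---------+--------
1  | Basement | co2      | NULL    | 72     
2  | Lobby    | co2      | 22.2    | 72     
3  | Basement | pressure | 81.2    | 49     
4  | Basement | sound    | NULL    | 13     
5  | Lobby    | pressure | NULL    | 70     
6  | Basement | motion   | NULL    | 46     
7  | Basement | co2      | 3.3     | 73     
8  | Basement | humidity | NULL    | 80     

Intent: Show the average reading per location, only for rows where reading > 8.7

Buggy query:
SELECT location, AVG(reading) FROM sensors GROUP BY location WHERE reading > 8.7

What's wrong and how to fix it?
Bug: Row-level WHERE must come before GROUP BY in the clause order

Fix: Place WHERE between FROM and GROUP BY

Corrected query:
SELECT location, AVG(reading) FROM sensors WHERE reading > 8.7 GROUP BY location

Result:
location | AVG(reading)
---------+-------------
Basement | 81.2        
Lobby    | 22.2        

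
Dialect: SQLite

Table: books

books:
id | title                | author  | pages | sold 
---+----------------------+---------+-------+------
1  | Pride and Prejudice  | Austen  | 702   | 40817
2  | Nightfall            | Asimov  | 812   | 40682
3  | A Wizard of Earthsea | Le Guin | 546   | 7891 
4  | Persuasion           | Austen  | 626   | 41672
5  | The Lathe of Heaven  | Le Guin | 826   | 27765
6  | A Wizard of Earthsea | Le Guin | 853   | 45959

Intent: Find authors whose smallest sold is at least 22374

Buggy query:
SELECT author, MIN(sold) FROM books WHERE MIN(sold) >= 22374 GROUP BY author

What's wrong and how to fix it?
Bug: Aggregates like MIN are computed per group after WHERE runs

Fix: Use HAVING for the per-group MIN condition

Corrected query:
SELECT author, MIN(sold) FROM books GROUP BY author HAVING MIN(sold) >= 22374

Result:
author | MIN(sold)
-------+----------
Asimov | 40682    
Austen | 40817    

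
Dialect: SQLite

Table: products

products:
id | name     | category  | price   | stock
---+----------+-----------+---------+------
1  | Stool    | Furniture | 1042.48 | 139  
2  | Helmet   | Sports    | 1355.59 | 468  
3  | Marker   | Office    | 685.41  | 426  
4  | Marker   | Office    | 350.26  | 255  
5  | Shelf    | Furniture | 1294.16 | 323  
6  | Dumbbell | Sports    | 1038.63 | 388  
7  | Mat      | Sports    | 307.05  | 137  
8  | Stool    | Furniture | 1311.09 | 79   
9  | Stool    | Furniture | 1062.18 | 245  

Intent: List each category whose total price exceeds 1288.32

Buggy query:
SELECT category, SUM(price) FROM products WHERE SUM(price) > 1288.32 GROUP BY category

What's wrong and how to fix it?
Bug: SUM(price) is an aggregate, but WHERE filters rows before aggregation

Fix: Use HAVING (which filters groups after aggregation) instead of WHERE

Corrected query:
SELECT category, SUM(price) FROM products GROUP BY category HAVING SUM(price) > 1288.32

Result:
category  | SUM(price)
----------+-----------
Furniture | 4709.91   
Sports    | 2701.27   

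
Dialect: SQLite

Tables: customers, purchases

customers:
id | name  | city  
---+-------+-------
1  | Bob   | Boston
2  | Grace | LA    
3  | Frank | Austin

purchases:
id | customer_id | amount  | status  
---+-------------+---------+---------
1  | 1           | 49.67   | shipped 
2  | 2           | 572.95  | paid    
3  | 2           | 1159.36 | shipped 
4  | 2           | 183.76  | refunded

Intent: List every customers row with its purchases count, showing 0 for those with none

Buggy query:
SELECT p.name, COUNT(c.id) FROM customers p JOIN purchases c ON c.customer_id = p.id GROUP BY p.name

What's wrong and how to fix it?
Bug: INNER JOIN drops customers rows that have no matching purchases rows

Fix: Switch to LEFT JOIN to retain unmatched parent rows

Corrected query:
SELECT p.name, COUNT(c.id) FROM customers p LEFT JOIN purchases c ON c.customer_id = p.id GROUP BY p.name

Result:
name  | COUNT(c.id)
------+------------
Bob   | 1          
Frank | 0          
Grace | 3          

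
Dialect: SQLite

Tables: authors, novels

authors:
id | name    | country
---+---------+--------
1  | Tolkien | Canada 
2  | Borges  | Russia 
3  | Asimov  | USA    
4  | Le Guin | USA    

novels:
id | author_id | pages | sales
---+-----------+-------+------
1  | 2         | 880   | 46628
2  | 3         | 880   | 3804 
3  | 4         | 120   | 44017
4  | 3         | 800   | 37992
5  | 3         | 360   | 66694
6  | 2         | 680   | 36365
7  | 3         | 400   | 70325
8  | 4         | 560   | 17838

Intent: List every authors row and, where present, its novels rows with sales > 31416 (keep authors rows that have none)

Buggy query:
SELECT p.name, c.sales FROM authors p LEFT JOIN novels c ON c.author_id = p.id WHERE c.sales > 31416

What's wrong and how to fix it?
Bug: Filtering c.sales in WHERE discards the NULL rows produced by LEFT JOIN, turning it into an inner join

Fix: Move the right-table condition into the ON clause so unmatched parents are kept

Corrected query:
SELECT p.name, c.sales FROM authors p LEFT JOIN novels c ON c.author_id = p.id AND c.sales > 31416

Result:
name    | sales
--------+------
Tolkien | NULL 
Borges  | 36365
Borges  | 46628
Asimov  | 37992
Asimov  | 66694
Asimov  | 70325
Le Guin | 44017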